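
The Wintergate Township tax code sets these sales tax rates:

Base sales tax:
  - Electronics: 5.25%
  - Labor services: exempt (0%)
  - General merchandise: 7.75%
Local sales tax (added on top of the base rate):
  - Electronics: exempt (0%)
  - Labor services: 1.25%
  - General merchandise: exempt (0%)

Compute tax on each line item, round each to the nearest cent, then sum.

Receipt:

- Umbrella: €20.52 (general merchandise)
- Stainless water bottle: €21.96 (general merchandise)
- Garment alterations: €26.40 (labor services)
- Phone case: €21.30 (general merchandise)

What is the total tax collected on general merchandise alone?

€4.94

Umbrella €20.52: general merchandise → 7.75% + 0% local = 7.75% → €1.59
Stainless water bottle €21.96: general merchandise → 7.75% + 0% local = 7.75% → €1.70
Phone case €21.30: general merchandise → 7.75% + 0% local = 7.75% → €1.65
Tax on general merchandise = €1.59 + €1.70 + €1.65 = €4.94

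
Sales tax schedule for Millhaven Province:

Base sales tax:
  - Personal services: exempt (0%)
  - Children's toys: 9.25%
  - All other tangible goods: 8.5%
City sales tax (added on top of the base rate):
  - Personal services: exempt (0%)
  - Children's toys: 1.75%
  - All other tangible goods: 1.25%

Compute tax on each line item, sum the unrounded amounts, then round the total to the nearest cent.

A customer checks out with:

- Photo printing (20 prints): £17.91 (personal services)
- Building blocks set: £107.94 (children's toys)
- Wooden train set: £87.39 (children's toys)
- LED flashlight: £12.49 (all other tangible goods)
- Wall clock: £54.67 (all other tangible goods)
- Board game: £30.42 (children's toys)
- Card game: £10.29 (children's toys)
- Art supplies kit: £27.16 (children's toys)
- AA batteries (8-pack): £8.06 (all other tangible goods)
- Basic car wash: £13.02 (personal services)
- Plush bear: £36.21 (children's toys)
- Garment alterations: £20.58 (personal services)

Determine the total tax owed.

Photo printing (20 prints) £17.91: personal services → 0% + 0% city = 0% → £0.00
Building blocks set £107.94: children's toys → 9.25% + 1.75% city = 11% → £11.8734
Wooden train set £87.39: children's toys → 9.25% + 1.75% city = 11% → £9.6129
LED flashlight £12.49: all other tangible goods → 8.5% + 1.25% city = 9.75% → £1.217775
Wall clock £54.67: all other tangible goods → 8.5% + 1.25% city = 9.75% → £5.330325
Board game £30.42: children's toys → 9.25% + 1.75% city = 11% → £3.3462
Card game £10.29: children's toys → 9.25% + 1.75% city = 11% → £1.1319
Art supplies kit £27.16: children's toys → 9.25% + 1.75% city = 11% → £2.9876
AA batteries (8-pack) £8.06: all other tangible goods → 8.5% + 1.25% city = 9.75% → £0.78585
Basic car wash £13.02: personal services → 0% + 0% city = 0% → £0.00
Plush bear £36.21: children's toys → 9.25% + 1.75% city = 11% → £3.9831
Garment alterations £20.58: personal services → 0% + 0% city = 0% → £0.00
Unrounded tax sum = £40.26905 → £40.27

£40.27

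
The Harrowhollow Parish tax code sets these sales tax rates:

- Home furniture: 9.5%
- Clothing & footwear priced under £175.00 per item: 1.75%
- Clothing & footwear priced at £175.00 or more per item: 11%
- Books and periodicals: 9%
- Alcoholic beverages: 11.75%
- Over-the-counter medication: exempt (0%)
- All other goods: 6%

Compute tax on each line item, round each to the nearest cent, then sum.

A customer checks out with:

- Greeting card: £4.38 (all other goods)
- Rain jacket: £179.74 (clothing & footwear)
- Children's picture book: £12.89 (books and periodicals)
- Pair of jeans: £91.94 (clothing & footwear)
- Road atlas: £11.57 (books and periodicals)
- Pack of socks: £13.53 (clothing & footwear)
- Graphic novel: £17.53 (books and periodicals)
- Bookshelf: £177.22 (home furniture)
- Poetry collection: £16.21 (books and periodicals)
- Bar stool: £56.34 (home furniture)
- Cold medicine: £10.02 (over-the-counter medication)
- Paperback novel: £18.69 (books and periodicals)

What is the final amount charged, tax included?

£661.05

Greeting card £4.38: all other goods → 6% → £0.26
Rain jacket £179.74: clothing & footwear, £175.00 or more → 11% → £19.77
Children's picture book £12.89: books and periodicals → 9% → £1.16
Pair of jeans £91.94: clothing & footwear, under £175.00 → 1.75% → £1.61
Road atlas £11.57: books and periodicals → 9% → £1.04
Pack of socks £13.53: clothing & footwear, under £175.00 → 1.75% → £0.24
Graphic novel £17.53: books and periodicals → 9% → £1.58
Bookshelf £177.22: home furniture → 9.5% → £16.84
Poetry collection £16.21: books and periodicals → 9% → £1.46
Bar stool £56.34: home furniture → 9.5% → £5.35
Cold medicine £10.02: over-the-counter medication → 0% → £0.00
Paperback novel £18.69: books and periodicals → 9% → £1.68
Subtotal = £610.06; tax = £50.99; total due = £661.05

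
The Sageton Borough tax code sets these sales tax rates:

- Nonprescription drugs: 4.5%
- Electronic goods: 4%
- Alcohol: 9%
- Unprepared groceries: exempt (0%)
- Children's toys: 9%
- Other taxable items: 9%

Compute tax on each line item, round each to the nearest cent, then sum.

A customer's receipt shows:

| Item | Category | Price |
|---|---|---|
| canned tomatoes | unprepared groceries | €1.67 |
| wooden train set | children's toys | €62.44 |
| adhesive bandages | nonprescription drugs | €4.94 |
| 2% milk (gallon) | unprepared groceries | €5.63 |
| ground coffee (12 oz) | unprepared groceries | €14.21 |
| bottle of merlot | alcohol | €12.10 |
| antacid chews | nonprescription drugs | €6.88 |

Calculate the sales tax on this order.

Canned tomatoes €1.67: unprepared groceries → 0% → €0.00
Wooden train set €62.44: children's toys → 9% → €5.62
Adhesive bandages €4.94: nonprescription drugs → 4.5% → €0.22
2% milk (gallon) €5.63: unprepared groceries → 0% → €0.00
Ground coffee (12 oz) €14.21: unprepared groceries → 0% → €0.00
Bottle of merlot €12.10: alcohol → 9% → €1.09
Antacid chews €6.88: nonprescription drugs → 4.5% → €0.31
Total tax = €5.62 + €0.22 + €1.09 + €0.31 = €7.24

€7.24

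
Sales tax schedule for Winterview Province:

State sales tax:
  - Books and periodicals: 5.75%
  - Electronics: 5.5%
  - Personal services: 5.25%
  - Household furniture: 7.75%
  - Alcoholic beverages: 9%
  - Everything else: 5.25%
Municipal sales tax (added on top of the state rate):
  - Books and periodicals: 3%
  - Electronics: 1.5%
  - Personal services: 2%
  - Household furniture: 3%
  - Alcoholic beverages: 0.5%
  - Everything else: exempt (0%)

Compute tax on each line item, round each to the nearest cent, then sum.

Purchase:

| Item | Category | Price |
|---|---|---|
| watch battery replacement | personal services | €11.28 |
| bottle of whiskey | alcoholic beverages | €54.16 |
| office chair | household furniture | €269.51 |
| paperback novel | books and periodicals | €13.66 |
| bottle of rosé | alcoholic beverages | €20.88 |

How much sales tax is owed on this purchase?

€38.12

Watch battery replacement €11.28: personal services → 5.25% + 2% municipal = 7.25% → €0.82
Bottle of whiskey €54.16: alcoholic beverages → 9% + 0.5% municipal = 9.5% → €5.15
Office chair €269.51: household furniture → 7.75% + 3% municipal = 10.75% → €28.97
Paperback novel €13.66: books and periodicals → 5.75% + 3% municipal = 8.75% → €1.20
Bottle of rosé €20.88: alcoholic beverages → 9% + 0.5% municipal = 9.5% → €1.98
Total tax = €0.82 + €5.15 + €28.97 + €1.20 + €1.98 = €38.12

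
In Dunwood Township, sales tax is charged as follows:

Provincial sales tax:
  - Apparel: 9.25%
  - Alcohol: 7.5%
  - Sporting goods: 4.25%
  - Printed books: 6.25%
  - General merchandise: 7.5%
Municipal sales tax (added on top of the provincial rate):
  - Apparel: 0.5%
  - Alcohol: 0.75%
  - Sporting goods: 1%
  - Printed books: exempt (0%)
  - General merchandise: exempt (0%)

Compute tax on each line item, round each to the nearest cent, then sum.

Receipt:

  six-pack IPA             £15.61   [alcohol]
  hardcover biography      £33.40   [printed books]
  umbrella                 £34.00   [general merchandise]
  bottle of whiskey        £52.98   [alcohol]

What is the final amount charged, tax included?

Six-pack IPA £15.61: alcohol → 7.5% + 0.75% municipal = 8.25% → £1.29
Hardcover biography £33.40: printed books → 6.25% + 0% municipal = 6.25% → £2.09
Umbrella £34.00: general merchandise → 7.5% + 0% municipal = 7.5% → £2.55
Bottle of whiskey £52.98: alcohol → 7.5% + 0.75% municipal = 8.25% → £4.37
Subtotal = £135.99; tax = £10.30; total due = £146.29

£146.29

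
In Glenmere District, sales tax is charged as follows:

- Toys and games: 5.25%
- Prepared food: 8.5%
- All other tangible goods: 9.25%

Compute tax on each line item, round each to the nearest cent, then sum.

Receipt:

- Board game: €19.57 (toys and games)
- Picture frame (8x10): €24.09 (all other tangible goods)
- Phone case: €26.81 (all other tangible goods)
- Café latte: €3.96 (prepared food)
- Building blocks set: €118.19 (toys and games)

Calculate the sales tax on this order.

€12.28

Board game €19.57: toys and games → 5.25% → €1.03
Picture frame (8x10) €24.09: all other tangible goods → 9.25% → €2.23
Phone case €26.81: all other tangible goods → 9.25% → €2.48
Café latte €3.96: prepared food → 8.5% → €0.34
Building blocks set €118.19: toys and games → 5.25% → €6.20
Total tax = €1.03 + €2.23 + €2.48 + €0.34 + €6.20 = €12.28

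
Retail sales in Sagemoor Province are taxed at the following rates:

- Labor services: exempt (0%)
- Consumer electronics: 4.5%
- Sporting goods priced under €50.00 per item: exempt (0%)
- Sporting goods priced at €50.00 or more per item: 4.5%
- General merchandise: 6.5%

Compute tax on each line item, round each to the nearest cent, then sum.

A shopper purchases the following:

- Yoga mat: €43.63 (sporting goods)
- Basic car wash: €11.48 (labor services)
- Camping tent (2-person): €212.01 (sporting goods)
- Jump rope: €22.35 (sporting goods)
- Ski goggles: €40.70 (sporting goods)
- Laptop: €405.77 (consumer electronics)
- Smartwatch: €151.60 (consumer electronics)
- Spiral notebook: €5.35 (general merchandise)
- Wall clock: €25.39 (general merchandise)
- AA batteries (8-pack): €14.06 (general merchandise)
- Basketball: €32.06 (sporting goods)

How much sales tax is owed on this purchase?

Yoga mat €43.63: sporting goods, under €50.00 → 0% → €0.00
Basic car wash €11.48: labor services → 0% → €0.00
Camping tent (2-person) €212.01: sporting goods, €50.00 or more → 4.5% → €9.54
Jump rope €22.35: sporting goods, under €50.00 → 0% → €0.00
Ski goggles €40.70: sporting goods, under €50.00 → 0% → €0.00
Laptop €405.77: consumer electronics → 4.5% → €18.26
Smartwatch €151.60: consumer electronics → 4.5% → €6.82
Spiral notebook €5.35: general merchandise → 6.5% → €0.35
Wall clock €25.39: general merchandise → 6.5% → €1.65
AA batteries (8-pack) €14.06: general merchandise → 6.5% → €0.91
Basketball €32.06: sporting goods, under €50.00 → 0% → €0.00
Total tax = €9.54 + €18.26 + €6.82 + €0.35 + €1.65 + €0.91 = €37.53

€37.53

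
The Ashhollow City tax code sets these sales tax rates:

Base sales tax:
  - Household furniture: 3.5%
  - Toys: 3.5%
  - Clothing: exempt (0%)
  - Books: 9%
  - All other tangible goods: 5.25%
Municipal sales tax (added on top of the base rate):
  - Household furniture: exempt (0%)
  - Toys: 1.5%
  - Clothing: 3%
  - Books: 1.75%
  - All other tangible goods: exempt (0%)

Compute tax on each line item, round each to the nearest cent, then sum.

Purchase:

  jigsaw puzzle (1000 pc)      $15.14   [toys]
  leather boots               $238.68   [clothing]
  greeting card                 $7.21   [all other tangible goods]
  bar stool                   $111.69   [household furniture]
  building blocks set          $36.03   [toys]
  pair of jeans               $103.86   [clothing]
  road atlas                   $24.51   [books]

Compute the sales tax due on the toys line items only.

$2.56

Jigsaw puzzle (1000 pc) $15.14: toys → 3.5% + 1.5% municipal = 5% → $0.76
Building blocks set $36.03: toys → 3.5% + 1.5% municipal = 5% → $1.80
Tax on toys = $0.76 + $1.80 = $2.56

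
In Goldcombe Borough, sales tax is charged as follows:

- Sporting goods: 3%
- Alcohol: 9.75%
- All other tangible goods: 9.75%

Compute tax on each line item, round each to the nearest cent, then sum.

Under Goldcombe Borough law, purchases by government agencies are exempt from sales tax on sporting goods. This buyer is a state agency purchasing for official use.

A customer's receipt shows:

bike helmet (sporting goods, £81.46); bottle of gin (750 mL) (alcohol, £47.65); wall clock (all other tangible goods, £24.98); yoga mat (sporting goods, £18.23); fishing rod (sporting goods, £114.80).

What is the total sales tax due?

Bike helmet £81.46: sporting goods, buyer-exempt → 0% → £0.00
Bottle of gin (750 mL) £47.65: alcohol → 9.75% → £4.65
Wall clock £24.98: all other tangible goods → 9.75% → £2.44
Yoga mat £18.23: sporting goods, buyer-exempt → 0% → £0.00
Fishing rod £114.80: sporting goods, buyer-exempt → 0% → £0.00
Total tax = £4.65 + £2.44 = £7.09

£7.09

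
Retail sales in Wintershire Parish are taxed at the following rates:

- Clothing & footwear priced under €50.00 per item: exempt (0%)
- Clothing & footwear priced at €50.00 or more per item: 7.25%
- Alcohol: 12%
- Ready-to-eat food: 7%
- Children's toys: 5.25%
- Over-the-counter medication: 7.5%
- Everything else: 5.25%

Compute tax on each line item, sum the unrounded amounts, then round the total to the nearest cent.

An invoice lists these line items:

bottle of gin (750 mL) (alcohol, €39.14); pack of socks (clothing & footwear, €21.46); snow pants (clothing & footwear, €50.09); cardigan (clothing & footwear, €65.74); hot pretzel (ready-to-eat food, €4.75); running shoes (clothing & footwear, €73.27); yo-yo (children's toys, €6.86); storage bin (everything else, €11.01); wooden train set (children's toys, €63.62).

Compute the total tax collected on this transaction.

€23.02

Bottle of gin (750 mL) €39.14: alcohol → 12% → €4.6968
Pack of socks €21.46: clothing & footwear, under €50.00 → 0% → €0.00
Snow pants €50.09: clothing & footwear, €50.00 or more → 7.25% → €3.631525
Cardigan €65.74: clothing & footwear, €50.00 or more → 7.25% → €4.76615
Hot pretzel €4.75: ready-to-eat food → 7% → €0.3325
Running shoes €73.27: clothing & footwear, €50.00 or more → 7.25% → €5.312075
Yo-yo €6.86: children's toys → 5.25% → €0.36015
Storage bin €11.01: everything else → 5.25% → €0.578025
Wooden train set €63.62: children's toys → 5.25% → €3.34005
Unrounded tax sum = €23.017275 → €23.02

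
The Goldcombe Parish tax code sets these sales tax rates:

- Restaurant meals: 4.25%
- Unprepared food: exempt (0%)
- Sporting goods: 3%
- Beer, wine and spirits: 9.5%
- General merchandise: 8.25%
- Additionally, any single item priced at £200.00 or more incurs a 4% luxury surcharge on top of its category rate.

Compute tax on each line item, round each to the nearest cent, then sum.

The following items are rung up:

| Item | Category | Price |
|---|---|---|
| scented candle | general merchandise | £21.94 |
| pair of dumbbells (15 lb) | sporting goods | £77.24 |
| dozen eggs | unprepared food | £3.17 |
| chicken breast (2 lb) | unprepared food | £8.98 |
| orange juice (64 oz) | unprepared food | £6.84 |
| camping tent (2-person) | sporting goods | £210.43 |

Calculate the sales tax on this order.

£18.86

Scented candle £21.94: general merchandise → 8.25% → £1.81
Pair of dumbbells (15 lb) £77.24: sporting goods → 3% → £2.32
Dozen eggs £3.17: unprepared food → 0% → £0.00
Chicken breast (2 lb) £8.98: unprepared food → 0% → £0.00
Orange juice (64 oz) £6.84: unprepared food → 0% → £0.00
Camping tent (2-person) £210.43: sporting goods → 3% + 4% surcharge = 7% → £14.73
Total tax = £1.81 + £2.32 + £14.73 = £18.86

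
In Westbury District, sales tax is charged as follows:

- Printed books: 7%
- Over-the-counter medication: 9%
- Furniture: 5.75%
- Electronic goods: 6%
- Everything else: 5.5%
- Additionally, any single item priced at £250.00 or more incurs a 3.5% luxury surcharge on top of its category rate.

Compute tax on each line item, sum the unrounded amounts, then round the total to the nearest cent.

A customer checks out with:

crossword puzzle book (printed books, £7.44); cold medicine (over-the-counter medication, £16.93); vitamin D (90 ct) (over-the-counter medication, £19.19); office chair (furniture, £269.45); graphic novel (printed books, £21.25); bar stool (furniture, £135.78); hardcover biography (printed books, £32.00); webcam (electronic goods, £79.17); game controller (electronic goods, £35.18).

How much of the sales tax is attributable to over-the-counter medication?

Cold medicine £16.93: over-the-counter medication → 9% → £1.5237
Vitamin D (90 ct) £19.19: over-the-counter medication → 9% → £1.7271
Tax on over-the-counter medication: unrounded sum = £3.2508 → £3.25

£3.25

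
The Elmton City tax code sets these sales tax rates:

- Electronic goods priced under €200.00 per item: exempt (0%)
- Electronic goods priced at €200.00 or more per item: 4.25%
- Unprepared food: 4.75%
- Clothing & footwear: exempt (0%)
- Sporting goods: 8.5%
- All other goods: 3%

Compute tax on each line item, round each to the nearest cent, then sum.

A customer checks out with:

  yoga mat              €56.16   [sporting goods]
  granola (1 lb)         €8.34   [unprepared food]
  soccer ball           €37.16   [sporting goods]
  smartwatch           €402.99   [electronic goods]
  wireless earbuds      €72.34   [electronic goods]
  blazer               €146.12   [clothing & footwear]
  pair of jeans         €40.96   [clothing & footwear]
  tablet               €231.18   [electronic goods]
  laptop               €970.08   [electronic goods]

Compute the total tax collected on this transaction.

Yoga mat €56.16: sporting goods → 8.5% → €4.77
Granola (1 lb) €8.34: unprepared food → 4.75% → €0.40
Soccer ball €37.16: sporting goods → 8.5% → €3.16
Smartwatch €402.99: electronic goods, €200.00 or more → 4.25% → €17.13
Wireless earbuds €72.34: electronic goods, under €200.00 → 0% → €0.00
Blazer €146.12: clothing & footwear → 0% → €0.00
Pair of jeans €40.96: clothing & footwear → 0% → €0.00
Tablet €231.18: electronic goods, €200.00 or more → 4.25% → €9.83
Laptop €970.08: electronic goods, €200.00 or more → 4.25% → €41.23
Total tax = €4.77 + €0.40 + €3.16 + €17.13 + €9.83 + €41.23 = €76.52

€76.52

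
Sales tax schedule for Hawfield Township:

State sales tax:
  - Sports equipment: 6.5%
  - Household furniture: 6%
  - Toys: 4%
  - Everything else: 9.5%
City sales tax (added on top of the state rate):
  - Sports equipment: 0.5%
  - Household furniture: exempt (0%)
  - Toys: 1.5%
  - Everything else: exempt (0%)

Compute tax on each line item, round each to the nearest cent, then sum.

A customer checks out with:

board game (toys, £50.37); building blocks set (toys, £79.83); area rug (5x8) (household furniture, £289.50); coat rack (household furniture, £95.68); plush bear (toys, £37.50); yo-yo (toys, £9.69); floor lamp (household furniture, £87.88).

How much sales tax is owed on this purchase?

£38.13

Board game £50.37: toys → 4% + 1.5% city = 5.5% → £2.77
Building blocks set £79.83: toys → 4% + 1.5% city = 5.5% → £4.39
Area rug (5x8) £289.50: household furniture → 6% + 0% city = 6% → £17.37
Coat rack £95.68: household furniture → 6% + 0% city = 6% → £5.74
Plush bear £37.50: toys → 4% + 1.5% city = 5.5% → £2.06
Yo-yo £9.69: toys → 4% + 1.5% city = 5.5% → £0.53
Floor lamp £87.88: household furniture → 6% + 0% city = 6% → £5.27
Total tax = £2.77 + £4.39 + £17.37 + £5.74 + £2.06 + £0.53 + £5.27 = £38.13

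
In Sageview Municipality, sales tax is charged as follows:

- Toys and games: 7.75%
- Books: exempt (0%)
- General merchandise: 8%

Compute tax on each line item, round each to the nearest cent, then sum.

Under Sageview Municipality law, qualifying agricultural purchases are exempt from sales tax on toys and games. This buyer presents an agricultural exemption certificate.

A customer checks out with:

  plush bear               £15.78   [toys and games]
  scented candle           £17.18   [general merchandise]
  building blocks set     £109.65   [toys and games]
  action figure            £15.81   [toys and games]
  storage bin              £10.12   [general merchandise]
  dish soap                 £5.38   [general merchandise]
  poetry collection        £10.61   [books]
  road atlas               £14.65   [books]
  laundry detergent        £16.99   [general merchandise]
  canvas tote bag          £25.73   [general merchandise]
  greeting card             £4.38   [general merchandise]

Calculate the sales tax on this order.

£6.38

Plush bear £15.78: toys and games, buyer-exempt → 0% → £0.00
Scented candle £17.18: general merchandise → 8% → £1.37
Building blocks set £109.65: toys and games, buyer-exempt → 0% → £0.00
Action figure £15.81: toys and games, buyer-exempt → 0% → £0.00
Storage bin £10.12: general merchandise → 8% → £0.81
Dish soap £5.38: general merchandise → 8% → £0.43
Poetry collection £10.61: books → 0% → £0.00
Road atlas £14.65: books → 0% → £0.00
Laundry detergent £16.99: general merchandise → 8% → £1.36
Canvas tote bag £25.73: general merchandise → 8% → £2.06
Greeting card £4.38: general merchandise → 8% → £0.35
Total tax = £1.37 + £0.81 + £0.43 + £1.36 + £2.06 + £0.35 = £6.38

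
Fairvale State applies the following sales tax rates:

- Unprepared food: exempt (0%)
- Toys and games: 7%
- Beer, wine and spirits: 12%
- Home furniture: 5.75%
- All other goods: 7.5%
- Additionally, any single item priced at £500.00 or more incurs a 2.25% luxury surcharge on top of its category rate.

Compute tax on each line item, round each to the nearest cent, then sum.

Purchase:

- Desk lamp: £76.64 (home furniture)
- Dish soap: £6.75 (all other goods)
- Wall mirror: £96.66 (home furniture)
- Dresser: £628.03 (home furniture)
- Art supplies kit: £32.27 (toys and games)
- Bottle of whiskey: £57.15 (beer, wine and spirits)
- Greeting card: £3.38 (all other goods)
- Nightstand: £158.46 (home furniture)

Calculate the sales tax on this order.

£79.20

Desk lamp £76.64: home furniture → 5.75% → £4.41
Dish soap £6.75: all other goods → 7.5% → £0.51
Wall mirror £96.66: home furniture → 5.75% → £5.56
Dresser £628.03: home furniture → 5.75% + 2.25% surcharge = 8% → £50.24
Art supplies kit £32.27: toys and games → 7% → £2.26
Bottle of whiskey £57.15: beer, wine and spirits → 12% → £6.86
Greeting card £3.38: all other goods → 7.5% → £0.25
Nightstand £158.46: home furniture → 5.75% → £9.11
Total tax = £4.41 + £0.51 + £5.56 + £50.24 + £2.26 + £6.86 + £0.25 + £9.11 = £79.20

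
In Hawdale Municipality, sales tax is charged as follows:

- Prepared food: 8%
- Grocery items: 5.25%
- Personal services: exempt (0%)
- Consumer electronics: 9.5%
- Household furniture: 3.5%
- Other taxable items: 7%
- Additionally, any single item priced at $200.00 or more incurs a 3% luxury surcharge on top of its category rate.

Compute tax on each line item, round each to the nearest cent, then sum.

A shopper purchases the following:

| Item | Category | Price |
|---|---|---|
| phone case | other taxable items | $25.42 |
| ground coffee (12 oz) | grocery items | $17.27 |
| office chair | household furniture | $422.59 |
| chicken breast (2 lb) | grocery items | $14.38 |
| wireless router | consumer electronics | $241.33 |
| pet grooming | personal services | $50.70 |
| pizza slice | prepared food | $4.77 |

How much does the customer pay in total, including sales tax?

$837.92

Phone case $25.42: other taxable items → 7% → $1.78
Ground coffee (12 oz) $17.27: grocery items → 5.25% → $0.91
Office chair $422.59: household furniture → 3.5% + 3% surcharge = 6.5% → $27.47
Chicken breast (2 lb) $14.38: grocery items → 5.25% → $0.75
Wireless router $241.33: consumer electronics → 9.5% + 3% surcharge = 12.5% → $30.17
Pet grooming $50.70: personal services → 0% → $0.00
Pizza slice $4.77: prepared food → 8% → $0.38
Subtotal = $776.46; tax = $61.46; total due = $837.92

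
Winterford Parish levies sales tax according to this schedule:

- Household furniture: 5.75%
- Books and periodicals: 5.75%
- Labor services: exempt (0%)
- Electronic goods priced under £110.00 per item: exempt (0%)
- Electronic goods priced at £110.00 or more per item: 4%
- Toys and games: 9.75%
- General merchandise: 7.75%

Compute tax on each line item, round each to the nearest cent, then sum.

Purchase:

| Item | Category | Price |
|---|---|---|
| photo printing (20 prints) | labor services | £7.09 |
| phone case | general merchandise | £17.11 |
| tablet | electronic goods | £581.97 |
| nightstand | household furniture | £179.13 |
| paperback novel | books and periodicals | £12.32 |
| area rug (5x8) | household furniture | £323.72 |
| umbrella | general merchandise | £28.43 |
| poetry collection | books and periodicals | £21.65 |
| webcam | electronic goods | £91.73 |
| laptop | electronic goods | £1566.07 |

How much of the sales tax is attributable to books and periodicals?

Paperback novel £12.32: books and periodicals → 5.75% → £0.71
Poetry collection £21.65: books and periodicals → 5.75% → £1.24
Tax on books and periodicals = £0.71 + £1.24 = £1.95

£1.95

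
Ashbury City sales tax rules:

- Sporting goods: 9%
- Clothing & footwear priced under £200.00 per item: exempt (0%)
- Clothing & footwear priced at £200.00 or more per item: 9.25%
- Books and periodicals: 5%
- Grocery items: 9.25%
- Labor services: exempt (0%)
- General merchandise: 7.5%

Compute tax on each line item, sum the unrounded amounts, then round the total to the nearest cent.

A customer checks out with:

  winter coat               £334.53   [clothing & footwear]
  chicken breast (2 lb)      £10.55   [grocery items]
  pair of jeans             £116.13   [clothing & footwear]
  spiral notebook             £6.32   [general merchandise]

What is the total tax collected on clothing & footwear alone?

Winter coat £334.53: clothing & footwear, £200.00 or more → 9.25% → £30.944025
Pair of jeans £116.13: clothing & footwear, under £200.00 → 0% → £0.00
Tax on clothing & footwear: unrounded sum = £30.944025 → £30.94

£30.94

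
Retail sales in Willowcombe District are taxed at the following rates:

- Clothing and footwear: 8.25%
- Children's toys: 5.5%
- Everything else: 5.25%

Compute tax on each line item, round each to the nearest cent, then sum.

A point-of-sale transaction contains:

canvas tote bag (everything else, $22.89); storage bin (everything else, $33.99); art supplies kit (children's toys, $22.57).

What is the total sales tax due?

$4.22

Canvas tote bag $22.89: everything else → 5.25% → $1.20
Storage bin $33.99: everything else → 5.25% → $1.78
Art supplies kit $22.57: children's toys → 5.5% → $1.24
Total tax = $1.20 + $1.78 + $1.24 = $4.22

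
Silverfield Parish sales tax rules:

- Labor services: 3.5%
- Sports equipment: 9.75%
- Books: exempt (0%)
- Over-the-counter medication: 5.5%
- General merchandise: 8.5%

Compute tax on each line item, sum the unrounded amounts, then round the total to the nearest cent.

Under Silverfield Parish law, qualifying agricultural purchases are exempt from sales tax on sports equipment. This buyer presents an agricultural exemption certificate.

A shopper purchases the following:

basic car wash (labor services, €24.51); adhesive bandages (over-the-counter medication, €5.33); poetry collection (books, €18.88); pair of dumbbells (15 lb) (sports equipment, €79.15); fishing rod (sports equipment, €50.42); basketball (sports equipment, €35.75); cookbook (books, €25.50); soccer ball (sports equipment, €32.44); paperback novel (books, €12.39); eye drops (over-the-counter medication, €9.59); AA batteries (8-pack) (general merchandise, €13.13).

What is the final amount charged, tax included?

€309.88

Basic car wash €24.51: labor services → 3.5% → €0.85785
Adhesive bandages €5.33: over-the-counter medication → 5.5% → €0.29315
Poetry collection €18.88: books → 0% → €0.00
Pair of dumbbells (15 lb) €79.15: sports equipment, buyer-exempt → 0% → €0.00
Fishing rod €50.42: sports equipment, buyer-exempt → 0% → €0.00
Basketball €35.75: sports equipment, buyer-exempt → 0% → €0.00
Cookbook €25.50: books → 0% → €0.00
Soccer ball €32.44: sports equipment, buyer-exempt → 0% → €0.00
Paperback novel €12.39: books → 0% → €0.00
Eye drops €9.59: over-the-counter medication → 5.5% → €0.52745
AA batteries (8-pack) €13.13: general merchandise → 8.5% → €1.11605
Subtotal = €307.09; unrounded tax = €2.7945 → €2.79; total due = €309.88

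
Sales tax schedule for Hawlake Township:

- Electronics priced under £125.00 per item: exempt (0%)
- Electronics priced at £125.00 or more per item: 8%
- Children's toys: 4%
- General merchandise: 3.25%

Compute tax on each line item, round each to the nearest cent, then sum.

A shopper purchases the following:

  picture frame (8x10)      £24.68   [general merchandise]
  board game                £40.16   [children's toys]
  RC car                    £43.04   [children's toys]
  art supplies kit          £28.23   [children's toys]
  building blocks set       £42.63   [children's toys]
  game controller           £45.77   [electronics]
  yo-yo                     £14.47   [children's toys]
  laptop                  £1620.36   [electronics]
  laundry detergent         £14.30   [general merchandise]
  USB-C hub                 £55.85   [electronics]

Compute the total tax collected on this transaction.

£137.64

Picture frame (8x10) £24.68: general merchandise → 3.25% → £0.80
Board game £40.16: children's toys → 4% → £1.61
RC car £43.04: children's toys → 4% → £1.72
Art supplies kit £28.23: children's toys → 4% → £1.13
Building blocks set £42.63: children's toys → 4% → £1.71
Game controller £45.77: electronics, under £125.00 → 0% → £0.00
Yo-yo £14.47: children's toys → 4% → £0.58
Laptop £1620.36: electronics, £125.00 or more → 8% → £129.63
Laundry detergent £14.30: general merchandise → 3.25% → £0.46
USB-C hub £55.85: electronics, under £125.00 → 0% → £0.00
Total tax = £0.80 + £1.61 + £1.72 + £1.13 + £1.71 + £0.58 + £129.63 + £0.46 = £137.64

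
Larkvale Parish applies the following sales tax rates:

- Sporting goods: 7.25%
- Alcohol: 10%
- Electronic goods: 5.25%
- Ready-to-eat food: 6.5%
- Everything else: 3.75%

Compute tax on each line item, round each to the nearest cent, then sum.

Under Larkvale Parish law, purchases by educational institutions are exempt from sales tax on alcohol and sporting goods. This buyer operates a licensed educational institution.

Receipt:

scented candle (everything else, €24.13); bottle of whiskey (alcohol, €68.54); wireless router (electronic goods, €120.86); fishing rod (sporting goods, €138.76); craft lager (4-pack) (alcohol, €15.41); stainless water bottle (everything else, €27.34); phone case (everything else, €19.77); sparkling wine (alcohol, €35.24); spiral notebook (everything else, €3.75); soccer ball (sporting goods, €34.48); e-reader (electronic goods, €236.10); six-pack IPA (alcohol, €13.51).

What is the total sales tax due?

Scented candle €24.13: everything else → 3.75% → €0.90
Bottle of whiskey €68.54: alcohol, buyer-exempt → 0% → €0.00
Wireless router €120.86: electronic goods → 5.25% → €6.35
Fishing rod €138.76: sporting goods, buyer-exempt → 0% → €0.00
Craft lager (4-pack) €15.41: alcohol, buyer-exempt → 0% → €0.00
Stainless water bottle €27.34: everything else → 3.75% → €1.03
Phone case €19.77: everything else → 3.75% → €0.74
Sparkling wine €35.24: alcohol, buyer-exempt → 0% → €0.00
Spiral notebook €3.75: everything else → 3.75% → €0.14
Soccer ball €34.48: sporting goods, buyer-exempt → 0% → €0.00
E-reader €236.10: electronic goods → 5.25% → €12.40
Six-pack IPA €13.51: alcohol, buyer-exempt → 0% → €0.00
Total tax = €0.90 + €6.35 + €1.03 + €0.74 + €0.14 + €12.40 = €21.56

€21.56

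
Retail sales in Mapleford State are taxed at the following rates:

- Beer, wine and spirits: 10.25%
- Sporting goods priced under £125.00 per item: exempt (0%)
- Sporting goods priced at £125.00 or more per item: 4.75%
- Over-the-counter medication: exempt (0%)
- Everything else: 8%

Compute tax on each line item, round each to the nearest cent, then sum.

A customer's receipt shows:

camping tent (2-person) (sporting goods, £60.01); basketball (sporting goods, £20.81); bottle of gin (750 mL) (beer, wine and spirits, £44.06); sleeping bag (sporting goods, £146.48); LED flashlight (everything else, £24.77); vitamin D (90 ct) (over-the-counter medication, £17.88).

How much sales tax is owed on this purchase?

Camping tent (2-person) £60.01: sporting goods, under £125.00 → 0% → £0.00
Basketball £20.81: sporting goods, under £125.00 → 0% → £0.00
Bottle of gin (750 mL) £44.06: beer, wine and spirits → 10.25% → £4.52
Sleeping bag £146.48: sporting goods, £125.00 or more → 4.75% → £6.96
LED flashlight £24.77: everything else → 8% → £1.98
Vitamin D (90 ct) £17.88: over-the-counter medication → 0% → £0.00
Total tax = £4.52 + £6.96 + £1.98 = £13.46

£13.46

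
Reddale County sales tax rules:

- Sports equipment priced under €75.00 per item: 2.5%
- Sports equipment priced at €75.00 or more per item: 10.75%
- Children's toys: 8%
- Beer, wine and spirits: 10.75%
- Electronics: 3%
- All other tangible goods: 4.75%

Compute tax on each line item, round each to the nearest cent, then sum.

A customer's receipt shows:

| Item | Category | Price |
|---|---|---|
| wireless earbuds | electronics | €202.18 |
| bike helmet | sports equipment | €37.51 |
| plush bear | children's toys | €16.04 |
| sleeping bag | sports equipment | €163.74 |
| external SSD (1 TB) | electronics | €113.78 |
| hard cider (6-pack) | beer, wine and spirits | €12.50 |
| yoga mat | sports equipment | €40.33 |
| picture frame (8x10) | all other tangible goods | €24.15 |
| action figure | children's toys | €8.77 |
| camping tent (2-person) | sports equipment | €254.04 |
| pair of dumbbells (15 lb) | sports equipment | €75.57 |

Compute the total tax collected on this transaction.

Wireless earbuds €202.18: electronics → 3% → €6.07
Bike helmet €37.51: sports equipment, under €75.00 → 2.5% → €0.94
Plush bear €16.04: children's toys → 8% → €1.28
Sleeping bag €163.74: sports equipment, €75.00 or more → 10.75% → €17.60
External SSD (1 TB) €113.78: electronics → 3% → €3.41
Hard cider (6-pack) €12.50: beer, wine and spirits → 10.75% → €1.34
Yoga mat €40.33: sports equipment, under €75.00 → 2.5% → €1.01
Picture frame (8x10) €24.15: all other tangible goods → 4.75% → €1.15
Action figure €8.77: children's toys → 8% → €0.70
Camping tent (2-person) €254.04: sports equipment, €75.00 or more → 10.75% → €27.31
Pair of dumbbells (15 lb) €75.57: sports equipment, €75.00 or more → 10.75% → €8.12
Total tax = €6.07 + €0.94 + €1.28 + €17.60 + €3.41 + €1.34 + €1.01 + €1.15 + €0.70 + €27.31 + €8.12 = €68.93

€68.93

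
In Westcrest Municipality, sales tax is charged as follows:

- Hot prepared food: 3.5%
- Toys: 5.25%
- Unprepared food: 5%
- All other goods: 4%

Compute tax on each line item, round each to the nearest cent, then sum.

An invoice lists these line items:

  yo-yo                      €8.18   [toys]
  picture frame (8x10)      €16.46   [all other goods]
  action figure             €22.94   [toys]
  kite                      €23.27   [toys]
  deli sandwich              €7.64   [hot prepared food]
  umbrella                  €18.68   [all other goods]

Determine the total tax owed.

Yo-yo €8.18: toys → 5.25% → €0.43
Picture frame (8x10) €16.46: all other goods → 4% → €0.66
Action figure €22.94: toys → 5.25% → €1.20
Kite €23.27: toys → 5.25% → €1.22
Deli sandwich €7.64: hot prepared food → 3.5% → €0.27
Umbrella €18.68: all other goods → 4% → €0.75
Total tax = €0.43 + €0.66 + €1.20 + €1.22 + €0.27 + €0.75 = €4.53

€4.53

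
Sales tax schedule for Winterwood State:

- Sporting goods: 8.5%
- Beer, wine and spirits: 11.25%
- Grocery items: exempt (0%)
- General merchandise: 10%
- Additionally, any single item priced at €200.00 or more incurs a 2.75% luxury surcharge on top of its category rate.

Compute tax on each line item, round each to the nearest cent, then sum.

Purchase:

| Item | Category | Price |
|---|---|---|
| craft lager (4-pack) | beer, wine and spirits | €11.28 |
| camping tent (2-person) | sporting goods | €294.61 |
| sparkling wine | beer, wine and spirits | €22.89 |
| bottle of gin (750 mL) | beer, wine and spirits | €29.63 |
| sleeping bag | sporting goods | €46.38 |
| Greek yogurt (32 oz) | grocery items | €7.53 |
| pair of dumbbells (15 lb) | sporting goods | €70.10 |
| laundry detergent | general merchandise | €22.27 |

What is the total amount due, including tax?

Craft lager (4-pack) €11.28: beer, wine and spirits → 11.25% → €1.27
Camping tent (2-person) €294.61: sporting goods → 8.5% + 2.75% surcharge = 11.25% → €33.14
Sparkling wine €22.89: beer, wine and spirits → 11.25% → €2.58
Bottle of gin (750 mL) €29.63: beer, wine and spirits → 11.25% → €3.33
Sleeping bag €46.38: sporting goods → 8.5% → €3.94
Greek yogurt (32 oz) €7.53: grocery items → 0% → €0.00
Pair of dumbbells (15 lb) €70.10: sporting goods → 8.5% → €5.96
Laundry detergent €22.27: general merchandise → 10% → €2.23
Subtotal = €504.69; tax = €52.45; total due = €557.14

€557.14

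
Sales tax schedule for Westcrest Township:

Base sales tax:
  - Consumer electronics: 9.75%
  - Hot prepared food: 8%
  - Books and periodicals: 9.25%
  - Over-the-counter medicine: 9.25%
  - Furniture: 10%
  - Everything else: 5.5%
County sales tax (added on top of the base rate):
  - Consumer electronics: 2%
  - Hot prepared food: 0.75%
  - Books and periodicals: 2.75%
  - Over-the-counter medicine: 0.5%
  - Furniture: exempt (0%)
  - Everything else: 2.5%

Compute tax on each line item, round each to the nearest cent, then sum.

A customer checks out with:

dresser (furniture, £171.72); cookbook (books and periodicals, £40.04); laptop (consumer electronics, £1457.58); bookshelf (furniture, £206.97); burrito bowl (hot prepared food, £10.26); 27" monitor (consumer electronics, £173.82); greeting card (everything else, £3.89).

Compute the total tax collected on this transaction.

Dresser £171.72: furniture → 10% + 0% county = 10% → £17.17
Cookbook £40.04: books and periodicals → 9.25% + 2.75% county = 12% → £4.80
Laptop £1457.58: consumer electronics → 9.75% + 2% county = 11.75% → £171.27
Bookshelf £206.97: furniture → 10% + 0% county = 10% → £20.70
Burrito bowl £10.26: hot prepared food → 8% + 0.75% county = 8.75% → £0.90
27" monitor £173.82: consumer electronics → 9.75% + 2% county = 11.75% → £20.42
Greeting card £3.89: everything else → 5.5% + 2.5% county = 8% → £0.31
Total tax = £17.17 + £4.80 + £171.27 + £20.70 + £0.90 + £20.42 + £0.31 = £235.57

£235.57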